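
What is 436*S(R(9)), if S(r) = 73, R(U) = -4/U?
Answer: 31828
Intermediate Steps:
436*S(R(9)) = 436*73 = 31828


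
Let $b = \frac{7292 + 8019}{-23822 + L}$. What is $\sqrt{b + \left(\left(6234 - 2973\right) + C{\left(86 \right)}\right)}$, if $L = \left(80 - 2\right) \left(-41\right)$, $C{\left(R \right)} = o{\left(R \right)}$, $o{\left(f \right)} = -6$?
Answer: $\frac{\sqrt{593999499695}}{13510} \approx 57.048$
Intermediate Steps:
$C{\left(R \right)} = -6$
$L = -3198$ ($L = 78 \left(-41\right) = -3198$)
$b = - \frac{15311}{27020}$ ($b = \frac{7292 + 8019}{-23822 - 3198} = \frac{15311}{-27020} = 15311 \left(- \frac{1}{27020}\right) = - \frac{15311}{27020} \approx -0.56665$)
$\sqrt{b + \left(\left(6234 - 2973\right) + C{\left(86 \right)}\right)} = \sqrt{- \frac{15311}{27020} + \left(\left(6234 - 2973\right) - 6\right)} = \sqrt{- \frac{15311}{27020} + \left(3261 - 6\right)} = \sqrt{- \frac{15311}{27020} + 3255} = \sqrt{\frac{87934789}{27020}} = \frac{\sqrt{593999499695}}{13510}$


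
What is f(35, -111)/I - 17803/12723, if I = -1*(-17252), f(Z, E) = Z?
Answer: -306692051/219497196 ≈ -1.3972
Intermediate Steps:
I = 17252
f(35, -111)/I - 17803/12723 = 35/17252 - 17803/12723 = -306692051/219497196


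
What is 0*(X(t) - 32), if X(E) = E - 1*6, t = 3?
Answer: 0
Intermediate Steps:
X(E) = -6 + E (X(E) = E - 6 = -6 + E)
0*(X(t) - 32) = 0*((-6 + 3) - 32) = 0*(-3 - 32) = 0*(-35) = 0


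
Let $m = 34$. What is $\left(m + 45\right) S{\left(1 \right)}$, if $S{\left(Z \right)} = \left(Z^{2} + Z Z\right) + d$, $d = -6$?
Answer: $-316$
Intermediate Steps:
$S{\left(Z \right)} = -6 + 2 Z^{2}$ ($S{\left(Z \right)} = \left(Z^{2} + Z Z\right) - 6 = \left(Z^{2} + Z^{2}\right) - 6 = 2 Z^{2} - 6 = -6 + 2 Z^{2}$)
$\left(m + 45\right) S{\left(1 \right)} = \left(34 + 45\right) \left(-6 + 2 \cdot 1^{2}\right) = 79 \left(-6 + 2 \cdot 1\right) = 79 \left(-6 + 2\right) = 79 \left(-4\right) = -316$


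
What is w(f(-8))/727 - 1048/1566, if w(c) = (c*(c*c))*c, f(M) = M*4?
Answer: 820654060/569241 ≈ 1441.7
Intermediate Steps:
f(M) = 4*M
w(c) = c⁴ (w(c) = (c*c²)*c = c³*c = c⁴)
w(f(-8))/727 - 1048/1566 = (4*(-8))⁴/727 - 1048/1566 = (-32)⁴*(1/727) - 1048*1/1566 = 1048576*(1/727) - 524/783 = 1048576/727 - 524/783 = 820654060/569241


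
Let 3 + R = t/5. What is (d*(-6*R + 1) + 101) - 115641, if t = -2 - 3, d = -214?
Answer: -120890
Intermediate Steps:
t = -5
R = -4 (R = -3 - 5/5 = -3 - 5*⅕ = -3 - 1 = -4)
(d*(-6*R + 1) + 101) - 115641 = (-214*(-6*(-4) + 1) + 101) - 115641 = (-214*(24 + 1) + 101) - 115641 = (-214*25 + 101) - 115641 = (-5350 + 101) - 115641 = -5249 - 115641 = -120890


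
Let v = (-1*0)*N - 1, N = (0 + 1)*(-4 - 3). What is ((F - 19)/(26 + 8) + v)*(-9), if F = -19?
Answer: 324/17 ≈ 19.059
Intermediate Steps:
N = -7 (N = 1*(-7) = -7)
v = -1 (v = -1*0*(-7) - 1 = 0*(-7) - 1 = 0 - 1 = -1)
((F - 19)/(26 + 8) + v)*(-9) = ((-19 - 19)/(26 + 8) - 1)*(-9) = (-38/34 - 1)*(-9) = (-38*1/34 - 1)*(-9) = (-19/17 - 1)*(-9) = -36/17*(-9) = 324/17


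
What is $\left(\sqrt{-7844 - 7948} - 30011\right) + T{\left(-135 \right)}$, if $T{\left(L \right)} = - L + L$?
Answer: $-30011 + 4 i \sqrt{987} \approx -30011.0 + 125.67 i$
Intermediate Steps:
$T{\left(L \right)} = 0$
$\left(\sqrt{-7844 - 7948} - 30011\right) + T{\left(-135 \right)} = \left(\sqrt{-7844 - 7948} - 30011\right) + 0 = \left(\sqrt{-15792} - 30011\right) + 0 = \left(4 i \sqrt{987} - 30011\right) + 0 = \left(-30011 + 4 i \sqrt{987}\right) + 0 = -30011 + 4 i \sqrt{987}$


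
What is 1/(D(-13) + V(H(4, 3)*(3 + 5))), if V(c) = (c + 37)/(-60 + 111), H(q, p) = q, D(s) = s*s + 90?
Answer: 17/4426 ≈ 0.0038409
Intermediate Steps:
D(s) = 90 + s² (D(s) = s² + 90 = 90 + s²)
V(c) = 37/51 + c/51 (V(c) = (37 + c)/51 = (37 + c)*(1/51) = 37/51 + c/51)
1/(D(-13) + V(H(4, 3)*(3 + 5))) = 1/((90 + (-13)²) + (37/51 + (4*(3 + 5))/51)) = 1/((90 + 169) + (37/51 + (4*8)/51)) = 1/(259 + (37/51 + (1/51)*32)) = 1/(259 + (37/51 + 32/51)) = 1/(259 + 23/17) = 1/(4426/17) = 17/4426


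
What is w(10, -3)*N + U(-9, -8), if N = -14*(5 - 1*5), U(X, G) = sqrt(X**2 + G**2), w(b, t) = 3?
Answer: sqrt(145) ≈ 12.042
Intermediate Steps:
U(X, G) = sqrt(G**2 + X**2)
N = 0 (N = -14*(5 - 5) = -14*0 = 0)
w(10, -3)*N + U(-9, -8) = 3*0 + sqrt((-8)**2 + (-9)**2) = 0 + sqrt(64 + 81) = 0 + sqrt(145) = sqrt(145)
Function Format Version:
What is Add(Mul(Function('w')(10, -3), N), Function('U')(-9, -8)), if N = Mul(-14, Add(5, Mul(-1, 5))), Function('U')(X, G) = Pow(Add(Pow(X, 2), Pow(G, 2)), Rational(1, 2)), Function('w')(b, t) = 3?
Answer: Pow(145, Rational(1, 2)) ≈ 12.042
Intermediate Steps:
Function('U')(X, G) = Pow(Add(Pow(G, 2), Pow(X, 2)), Rational(1, 2))
N = 0 (N = Mul(-14, Add(5, -5)) = Mul(-14, 0) = 0)
Add(Mul(Function('w')(10, -3), N), Function('U')(-9, -8)) = Add(Mul(3, 0), Pow(Add(Pow(-8, 2), Pow(-9, 2)), Rational(1, 2))) = Add(0, Pow(Add(64, 81), Rational(1, 2))) = Add(0, Pow(145, Rational(1, 2))) = Pow(145, Rational(1, 2))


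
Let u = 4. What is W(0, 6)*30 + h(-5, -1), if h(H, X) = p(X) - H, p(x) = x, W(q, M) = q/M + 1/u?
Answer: 23/2 ≈ 11.500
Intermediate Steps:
W(q, M) = ¼ + q/M (W(q, M) = q/M + 1/4 = q/M + 1*(¼) = q/M + ¼ = ¼ + q/M)
h(H, X) = X - H
W(0, 6)*30 + h(-5, -1) = ((0 + (¼)*6)/6)*30 + (-1 - 1*(-5)) = ((0 + 3/2)/6)*30 + (-1 + 5) = ((⅙)*(3/2))*30 + 4 = (¼)*30 + 4 = 15/2 + 4 = 23/2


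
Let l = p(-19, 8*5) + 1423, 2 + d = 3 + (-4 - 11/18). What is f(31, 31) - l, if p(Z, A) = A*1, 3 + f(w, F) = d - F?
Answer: -27011/18 ≈ -1500.6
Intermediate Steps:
d = -65/18 (d = -2 + (3 + (-4 - 11/18)) = -2 + (3 - 83/18) = -2 - 29/18 = -65/18 ≈ -3.6111)
f(w, F) = -119/18 - F (f(w, F) = -3 + (-65/18 - F) = -119/18 - F)
p(Z, A) = A
l = 1463 (l = 8*5 + 1423 = 40 + 1423 = 1463)
f(31, 31) - l = (-119/18 - 1*31) - 1*1463 = (-119/18 - 31) - 1463 = -677/18 - 1463 = -27011/18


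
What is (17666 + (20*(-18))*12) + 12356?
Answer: 25702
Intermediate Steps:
(17666 + (20*(-18))*12) + 12356 = (17666 - 360*12) + 12356 = (17666 - 4320) + 12356 = 13346 + 12356 = 25702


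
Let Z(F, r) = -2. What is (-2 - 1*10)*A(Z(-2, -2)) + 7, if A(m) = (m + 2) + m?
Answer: 31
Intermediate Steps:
A(m) = 2 + 2*m (A(m) = (2 + m) + m = 2 + 2*m)
(-2 - 1*10)*A(Z(-2, -2)) + 7 = (-2 - 1*10)*(2 + 2*(-2)) + 7 = (-2 - 10)*(2 - 4) + 7 = -12*(-2) + 7 = 24 + 7 = 31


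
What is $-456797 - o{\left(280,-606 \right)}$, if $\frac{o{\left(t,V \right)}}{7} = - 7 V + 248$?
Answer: $-488227$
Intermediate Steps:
$o{\left(t,V \right)} = 1736 - 49 V$ ($o{\left(t,V \right)} = 7 \left(- 7 V + 248\right) = 7 \left(248 - 7 V\right) = 1736 - 49 V$)
$-456797 - o{\left(280,-606 \right)} = -456797 - \left(1736 - -29694\right) = -456797 - \left(1736 + 29694\right) = -456797 - 31430 = -488227$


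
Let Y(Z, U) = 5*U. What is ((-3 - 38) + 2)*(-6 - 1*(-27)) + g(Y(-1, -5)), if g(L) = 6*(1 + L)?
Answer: -963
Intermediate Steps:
g(L) = 6 + 6*L
((-3 - 38) + 2)*(-6 - 1*(-27)) + g(Y(-1, -5)) = ((-3 - 38) + 2)*(-6 - 1*(-27)) + (6 + 6*(5*(-5))) = (-41 + 2)*(-6 + 27) + (6 + 6*(-25)) = -39*21 + (6 - 150) = -819 - 144 = -963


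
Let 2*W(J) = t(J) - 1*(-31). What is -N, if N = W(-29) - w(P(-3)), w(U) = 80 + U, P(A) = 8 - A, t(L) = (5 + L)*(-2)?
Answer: 103/2 ≈ 51.500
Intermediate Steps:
t(L) = -10 - 2*L
W(J) = 21/2 - J (W(J) = ((-10 - 2*J) - 1*(-31))/2 = ((-10 - 2*J) + 31)/2 = (21 - 2*J)/2 = 21/2 - J)
N = -103/2 (N = (21/2 - 1*(-29)) - (80 + (8 - 1*(-3))) = (21/2 + 29) - (80 + (8 + 3)) = 79/2 - (80 + 11) = 79/2 - 1*91 = 79/2 - 91 = -103/2 ≈ -51.500)
-N = -1*(-103/2) = 103/2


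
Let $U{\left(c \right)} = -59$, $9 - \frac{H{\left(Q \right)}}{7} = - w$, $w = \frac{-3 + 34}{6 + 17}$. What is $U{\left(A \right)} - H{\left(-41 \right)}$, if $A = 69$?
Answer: $- \frac{3023}{23} \approx -131.43$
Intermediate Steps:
$w = \frac{31}{23} \approx 1.3478$
$H{\left(Q \right)} = \frac{1666}{23}$ ($H{\left(Q \right)} = 63 - 7 \left(\left(-1\right) \frac{31}{23}\right) = 63 - - \frac{217}{23} = 63 + \frac{217}{23} = \frac{1666}{23}$)
$U{\left(A \right)} - H{\left(-41 \right)} = -59 - \frac{1666}{23} = - \frac{3023}{23}$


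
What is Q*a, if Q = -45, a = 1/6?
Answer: -15/2 ≈ -7.5000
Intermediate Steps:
a = ⅙ ≈ 0.16667
Q*a = -45*⅙ = -15/2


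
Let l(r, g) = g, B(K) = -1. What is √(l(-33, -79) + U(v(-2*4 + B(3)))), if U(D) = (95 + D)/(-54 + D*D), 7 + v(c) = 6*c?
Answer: I*√1062179553/3667 ≈ 8.8877*I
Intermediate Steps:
v(c) = -7 + 6*c
U(D) = (95 + D)/(-54 + D²)
√(l(-33, -79) + U(v(-2*4 + B(3)))) = √(-79 + (95 + (-7 + 6*(-2*4 - 1)))/(-54 + (-7 + 6*(-2*4 - 1))²)) = √(-79 + (95 + (-7 + 6*(-8 - 1)))/(-54 + (-7 + 6*(-8 - 1))²)) = √(-79 + (95 + (-7 + 6*(-9)))/(-54 + (-7 + 6*(-9))²)) = √(-79 + (95 + (-7 - 54))/(-54 + (-7 - 54)²)) = √(-79 + (95 - 61)/(-54 + (-61)²)) = √(-79 + 34/(-54 + 3721)) = √(-79 + 34/3667) = √(-289659/3667) = I*√1062179553/3667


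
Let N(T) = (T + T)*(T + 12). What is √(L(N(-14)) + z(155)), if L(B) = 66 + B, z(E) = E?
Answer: √277 ≈ 16.643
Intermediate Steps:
N(T) = 2*T*(12 + T) (N(T) = (2*T)*(12 + T) = 2*T*(12 + T))
√(L(N(-14)) + z(155)) = √((66 + 2*(-14)*(12 - 14)) + 155) = √((66 + 2*(-14)*(-2)) + 155) = √((66 + 56) + 155) = √(122 + 155) = √277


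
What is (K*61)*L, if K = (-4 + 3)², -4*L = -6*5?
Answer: 915/2 ≈ 457.50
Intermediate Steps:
L = 15/2 (L = -(-3)*5/2 = -¼*(-30) = 15/2 ≈ 7.5000)
K = 1 (K = (-1)² = 1)
(K*61)*L = (1*61)*(15/2) = 61*(15/2) = 915/2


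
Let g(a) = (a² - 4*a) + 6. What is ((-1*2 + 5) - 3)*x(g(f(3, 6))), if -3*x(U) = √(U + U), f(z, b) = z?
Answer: 0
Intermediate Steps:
g(a) = 6 + a² - 4*a
x(U) = -√2*√U/3 (x(U) = -√(U + U)/3 = -√2*√U/3)
((-1*2 + 5) - 3)*x(g(f(3, 6))) = ((-1*2 + 5) - 3)*(-√2*√(6 + 3² - 4*3)/3) = ((-2 + 5) - 3)*(-√2*√(6 + 9 - 12)/3) = (3 - 3)*(-√2*√3/3) = 0*(-√6/3) = 0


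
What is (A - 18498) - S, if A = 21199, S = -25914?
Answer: 28615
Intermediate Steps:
(A - 18498) - S = (21199 - 18498) - 1*(-25914) = 2701 + 25914 = 28615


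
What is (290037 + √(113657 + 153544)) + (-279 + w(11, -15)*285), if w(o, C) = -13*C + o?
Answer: 348468 + 3*√29689 ≈ 3.4899e+5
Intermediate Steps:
w(o, C) = o - 13*C
(290037 + √(113657 + 153544)) + (-279 + w(11, -15)*285) = (290037 + √(113657 + 153544)) + (-279 + (11 - 13*(-15))*285) = (290037 + √267201) + (-279 + (11 + 195)*285) = (290037 + 3*√29689) + (-279 + 206*285) = (290037 + 3*√29689) + (-279 + 58710) = (290037 + 3*√29689) + 58431 = 348468 + 3*√29689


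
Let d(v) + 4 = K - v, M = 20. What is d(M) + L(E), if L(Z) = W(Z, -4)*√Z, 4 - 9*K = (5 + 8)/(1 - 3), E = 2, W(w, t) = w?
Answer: -137/6 + 2*√2 ≈ -20.005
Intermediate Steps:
K = 7/6 (K = 4/9 - (5 + 8)/(9*(1 - 3)) = 4/9 - 13/(9*(-2)) = 4/9 - 13*(-1)/(9*2) = 4/9 - ⅑*(-13/2) = 4/9 + 13/18 = 7/6 ≈ 1.1667)
d(v) = -17/6 - v (d(v) = -4 + (7/6 - v) = -17/6 - v)
L(Z) = Z^(3/2) (L(Z) = Z*√Z = Z^(3/2))
d(M) + L(E) = (-17/6 - 1*20) + 2^(3/2) = (-17/6 - 20) + 2*√2 = -137/6 + 2*√2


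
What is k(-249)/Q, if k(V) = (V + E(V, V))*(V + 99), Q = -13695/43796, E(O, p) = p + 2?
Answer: -217228160/913 ≈ -2.3793e+5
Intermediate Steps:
E(O, p) = 2 + p
Q = -13695/43796 (Q = -13695*1/43796 = -13695/43796 ≈ -0.31270)
k(V) = (2 + 2*V)*(99 + V) (k(V) = (V + (2 + V))*(V + 99) = (2 + 2*V)*(99 + V))
k(-249)/Q = (198 + 2*(-249)² + 200*(-249))/(-13695/43796) = (198 + 2*62001 - 49800)*(-43796/13695) = (198 + 124002 - 49800)*(-43796/13695) = 74400*(-43796/13695) = -217228160/913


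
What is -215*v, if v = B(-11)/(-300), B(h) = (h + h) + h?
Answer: -473/20 ≈ -23.650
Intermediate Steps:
B(h) = 3*h (B(h) = 2*h + h = 3*h)
v = 11/100 (v = (3*(-11))/(-300) = -33*(-1/300) = 11/100 ≈ 0.11000)
-215*v = -215*11/100 = -473/20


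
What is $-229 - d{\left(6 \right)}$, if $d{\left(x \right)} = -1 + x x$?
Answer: $-264$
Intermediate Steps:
$d{\left(x \right)} = -1 + x^{2}$
$-229 - d{\left(6 \right)} = -229 - \left(-1 + 6^{2}\right) = -229 - \left(-1 + 36\right) = -229 - 35 = -264$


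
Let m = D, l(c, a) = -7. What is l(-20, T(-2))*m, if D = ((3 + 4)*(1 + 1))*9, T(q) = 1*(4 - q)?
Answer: -882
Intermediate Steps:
T(q) = 4 - q
D = 126 (D = (7*2)*9 = 14*9 = 126)
m = 126
l(-20, T(-2))*m = -7*126 = -882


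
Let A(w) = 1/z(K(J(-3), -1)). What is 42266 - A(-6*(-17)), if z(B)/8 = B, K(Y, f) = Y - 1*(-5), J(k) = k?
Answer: 676255/16 ≈ 42266.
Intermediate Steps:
K(Y, f) = 5 + Y (K(Y, f) = Y + 5 = 5 + Y)
z(B) = 8*B
A(w) = 1/16 (A(w) = 1/(8*(5 - 3)) = 1/(8*2) = 1/16)
42266 - A(-6*(-17)) = 42266 - 1*1/16 = 42266 - 1/16 = 676255/16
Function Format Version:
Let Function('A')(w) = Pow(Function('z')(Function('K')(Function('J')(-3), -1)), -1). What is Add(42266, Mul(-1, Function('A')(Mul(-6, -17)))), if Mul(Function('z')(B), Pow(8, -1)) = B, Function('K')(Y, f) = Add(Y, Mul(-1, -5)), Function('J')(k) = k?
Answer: Rational(676255, 16) ≈ 42266.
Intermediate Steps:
Function('K')(Y, f) = Add(5, Y) (Function('K')(Y, f) = Add(Y, 5) = Add(5, Y))
Function('z')(B) = Mul(8, B)
Function('A')(w) = Rational(1, 16) (Function('A')(w) = Pow(Mul(8, Add(5, -3)), -1) = Pow(Mul(8, 2), -1) = Pow(16, -1) = Rational(1, 16))
Add(42266, Mul(-1, Function('A')(Mul(-6, -17)))) = Add(42266, Mul(-1, Rational(1, 16))) = Add(42266, Rational(-1, 16)) = Rational(676255, 16)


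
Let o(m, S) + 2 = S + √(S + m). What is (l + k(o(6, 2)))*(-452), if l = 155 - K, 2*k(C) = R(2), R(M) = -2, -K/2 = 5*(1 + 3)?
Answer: -87688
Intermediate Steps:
o(m, S) = -2 + S + √(S + m) (o(m, S) = -2 + (S + √(S + m)) = -2 + S + √(S + m))
K = -40 (K = -10*(1 + 3) = -10*4 = -2*20 = -40)
k(C) = -1 (k(C) = (½)*(-2) = -1)
l = 195 (l = 155 - 1*(-40) = 155 + 40 = 195)
(l + k(o(6, 2)))*(-452) = (195 - 1)*(-452) = 194*(-452) = -87688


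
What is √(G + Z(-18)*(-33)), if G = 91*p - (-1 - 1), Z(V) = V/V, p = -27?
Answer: 2*I*√622 ≈ 49.88*I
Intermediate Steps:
Z(V) = 1
G = -2455 (G = 91*(-27) - (-1 - 1) = -2457 - 1*(-2) = -2457 + 2 = -2455)
√(G + Z(-18)*(-33)) = √(-2455 + 1*(-33)) = √(-2455 - 33) = √(-2488) = 2*I*√622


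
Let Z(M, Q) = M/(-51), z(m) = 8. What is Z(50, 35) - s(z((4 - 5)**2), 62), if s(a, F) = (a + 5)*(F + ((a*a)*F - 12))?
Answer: -2663984/51 ≈ -52235.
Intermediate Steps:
Z(M, Q) = -M/51 (Z(M, Q) = M*(-1/51) = -M/51)
s(a, F) = (5 + a)*(-12 + F + F*a**2) (s(a, F) = (5 + a)*(F + (a**2*F - 12)) = (5 + a)*(F + (F*a**2 - 12)) = (5 + a)*(F + (-12 + F*a**2)) = (5 + a)*(-12 + F + F*a**2))
Z(50, 35) - s(z((4 - 5)**2), 62) = -1/51*50 - (-60 - 12*8 + 5*62 + 62*8 + 62*8**3 + 5*62*8**2) = -50/51 - (-60 - 96 + 310 + 496 + 62*512 + 5*62*64) = -50/51 - (-60 - 96 + 310 + 496 + 31744 + 19840) = -50/51 - 1*52234 = -50/51 - 52234 = -2663984/51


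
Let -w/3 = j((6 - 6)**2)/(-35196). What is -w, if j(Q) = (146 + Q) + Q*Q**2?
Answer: -73/5866 ≈ -0.012445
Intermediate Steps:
j(Q) = 146 + Q + Q**3 (j(Q) = (146 + Q) + Q**3 = 146 + Q + Q**3)
w = 73/5866 (w = -3*(146 + (6 - 6)**2 + ((6 - 6)**2)**3)/(-35196) = -3*(146 + 0**2 + (0**2)**3)*(-1)/35196 = -3*(146 + 0 + 0**3)*(-1)/35196 = -3*(146 + 0 + 0)*(-1)/35196 = -438*(-1)/35196 = -3*(-73/17598) = 73/5866 ≈ 0.012445)
-w = -1*73/5866 = -73/5866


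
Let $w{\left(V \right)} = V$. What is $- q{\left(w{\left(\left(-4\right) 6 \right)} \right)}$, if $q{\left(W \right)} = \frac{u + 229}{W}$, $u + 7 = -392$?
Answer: $- \frac{85}{12} \approx -7.0833$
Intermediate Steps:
$u = -399$ ($u = -7 - 392 = -399$)
$q{\left(W \right)} = - \frac{170}{W}$ ($q{\left(W \right)} = \frac{-399 + 229}{W} = - \frac{170}{W}$)
$- q{\left(w{\left(\left(-4\right) 6 \right)} \right)} = - \frac{-170}{\left(-4\right) 6} = - \frac{-170}{-24} = - \frac{\left(-170\right) \left(-1\right)}{24} = \left(-1\right) \frac{85}{12} = - \frac{85}{12}$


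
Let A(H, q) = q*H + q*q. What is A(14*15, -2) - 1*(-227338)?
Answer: 226922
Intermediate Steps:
A(H, q) = q² + H*q (A(H, q) = H*q + q² = q² + H*q)
A(14*15, -2) - 1*(-227338) = -2*(14*15 - 2) - 1*(-227338) = -2*(210 - 2) + 227338 = -2*208 + 227338 = -416 + 227338 = 226922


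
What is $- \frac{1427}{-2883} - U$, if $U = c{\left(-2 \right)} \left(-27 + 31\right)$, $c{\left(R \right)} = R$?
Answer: $\frac{24491}{2883} \approx 8.495$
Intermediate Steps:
$U = -8$ ($U = - 2 \left(-27 + 31\right) = \left(-2\right) 4 = -8$)
$- \frac{1427}{-2883} - U = - \frac{1427}{-2883} - -8 = \left(-1427\right) \left(- \frac{1}{2883}\right) + 8 = \frac{1427}{2883} + 8 = \frac{24491}{2883}$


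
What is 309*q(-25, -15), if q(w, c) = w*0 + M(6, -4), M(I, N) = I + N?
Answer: 618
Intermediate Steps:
q(w, c) = 2 (q(w, c) = w*0 + (6 - 4) = 0 + 2 = 2)
309*q(-25, -15) = 309*2 = 618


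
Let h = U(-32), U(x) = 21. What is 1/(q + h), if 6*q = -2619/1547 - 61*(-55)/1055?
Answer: 979251/20806985 ≈ 0.047064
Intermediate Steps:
h = 21
q = 242714/979251 (q = (-2619/1547 - 61*(-55)/1055)/6 = (-2619*1/1547 + 3355*(1/1055))/6 = (-2619/1547 + 671/211)/6 = (⅙)*(485428/326417) = 242714/979251 ≈ 0.24786)
1/(q + h) = 1/(242714/979251 + 21) = 1/(20806985/979251) = 979251/20806985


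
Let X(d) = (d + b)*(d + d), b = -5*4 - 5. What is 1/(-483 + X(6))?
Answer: -1/711 ≈ -0.0014065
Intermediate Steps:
b = -25 (b = -20 - 5 = -25)
X(d) = 2*d*(-25 + d) (X(d) = (d - 25)*(d + d) = (-25 + d)*(2*d) = 2*d*(-25 + d))
1/(-483 + X(6)) = 1/(-483 + 2*6*(-25 + 6)) = 1/(-483 + 2*6*(-19)) = 1/(-483 - 228) = 1/(-711) = -1/711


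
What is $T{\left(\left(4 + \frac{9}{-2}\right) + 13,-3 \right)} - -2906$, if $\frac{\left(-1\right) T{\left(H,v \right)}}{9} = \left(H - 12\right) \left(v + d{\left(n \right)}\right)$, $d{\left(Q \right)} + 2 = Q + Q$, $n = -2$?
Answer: $\frac{5893}{2} \approx 2946.5$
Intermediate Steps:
$d{\left(Q \right)} = -2 + 2 Q$ ($d{\left(Q \right)} = -2 + \left(Q + Q\right) = -2 + 2 Q$)
$T{\left(H,v \right)} = - 9 \left(-12 + H\right) \left(-6 + v\right)$ ($T{\left(H,v \right)} = - 9 \left(H - 12\right) \left(v + \left(-2 + 2 \left(-2\right)\right)\right) = - 9 \left(-12 + H\right) \left(v - 6\right) = - 9 \left(-12 + H\right) \left(-6 + v\right)$)
$T{\left(\left(4 + \frac{9}{-2}\right) + 13,-3 \right)} - -2906 = \left(-648 + 54 \left(\left(4 + \frac{9}{-2}\right) + 13\right) + 108 \left(-3\right) - 9 \left(\left(4 + \frac{9}{-2}\right) + 13\right) \left(-3\right)\right) - -2906 = \left(-648 + 54 \left(\left(4 + 9 \left(- \frac{1}{2}\right)\right) + 13\right) - 324 - 9 \left(\left(4 + 9 \left(- \frac{1}{2}\right)\right) + 13\right) \left(-3\right)\right) + 2906 = \left(-648 + 54 \left(\left(4 - \frac{9}{2}\right) + 13\right) - 324 - 9 \left(\left(4 - \frac{9}{2}\right) + 13\right) \left(-3\right)\right) + 2906 = \left(-648 + 54 \left(- \frac{1}{2} + 13\right) - 324 - 9 \left(- \frac{1}{2} + 13\right) \left(-3\right)\right) + 2906 = \left(-648 + 54 \cdot \frac{25}{2} - 324 - \frac{225}{2} \left(-3\right)\right) + 2906 = \left(-648 + 675 - 324 + \frac{675}{2}\right) + 2906 = \frac{81}{2} + 2906 = \frac{5893}{2}$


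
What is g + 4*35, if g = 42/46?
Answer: 3241/23 ≈ 140.91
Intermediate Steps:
g = 21/23 (g = 42*(1/46) = 21/23 ≈ 0.91304)
g + 4*35 = 21/23 + 4*35 = 21/23 + 140 = 3241/23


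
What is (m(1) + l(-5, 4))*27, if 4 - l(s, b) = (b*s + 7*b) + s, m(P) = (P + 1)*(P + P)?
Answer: 135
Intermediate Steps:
m(P) = 2*P*(1 + P) (m(P) = (1 + P)*(2*P) = 2*P*(1 + P))
l(s, b) = 4 - s - 7*b - b*s (l(s, b) = 4 - ((b*s + 7*b) + s) = 4 - ((7*b + b*s) + s) = 4 - (s + 7*b + b*s) = 4 + (-s - 7*b - b*s) = 4 - s - 7*b - b*s)
(m(1) + l(-5, 4))*27 = (2*1*(1 + 1) + (4 - 1*(-5) - 7*4 - 1*4*(-5)))*27 = (2*1*2 + (4 + 5 - 28 + 20))*27 = (4 + 1)*27 = 5*27 = 135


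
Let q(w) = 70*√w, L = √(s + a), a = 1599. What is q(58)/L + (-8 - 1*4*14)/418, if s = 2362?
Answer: -32/209 + 70*√229738/3961 ≈ 8.3174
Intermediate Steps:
L = √3961 (L = √(2362 + 1599) = √3961 ≈ 62.936)
q(58)/L + (-8 - 1*4*14)/418 = (70*√58)/(√3961) + (-8 - 1*4*14)/418 = (70*√58)*(√3961/3961) + (-8 - 4*14)*(1/418) = 70*√229738/3961 + (-8 - 56)*(1/418) = 70*√229738/3961 - 64*1/418 = 70*√229738/3961 - 32/209 = -32/209 + 70*√229738/3961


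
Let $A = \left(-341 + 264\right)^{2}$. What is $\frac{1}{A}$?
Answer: $\frac{1}{5929} \approx 0.00016866$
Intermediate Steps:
$A = 5929$ ($A = \left(-77\right)^{2} = 5929$)
$\frac{1}{A} = \frac{1}{5929}$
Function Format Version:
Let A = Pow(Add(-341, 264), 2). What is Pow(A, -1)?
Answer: Rational(1, 5929) ≈ 0.00016866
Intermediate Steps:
A = 5929 (A = Pow(-77, 2) = 5929)
Pow(A, -1) = Pow(5929, -1) = Rational(1, 5929)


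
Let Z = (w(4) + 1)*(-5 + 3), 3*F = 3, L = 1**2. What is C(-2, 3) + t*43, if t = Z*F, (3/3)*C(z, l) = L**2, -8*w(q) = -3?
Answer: -469/4 ≈ -117.25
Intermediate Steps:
w(q) = 3/8 (w(q) = -1/8*(-3) = 3/8)
L = 1
F = 1 (F = (1/3)*3 = 1)
C(z, l) = 1 (C(z, l) = 1**2 = 1)
Z = -11/4 (Z = (3/8 + 1)*(-5 + 3) = (11/8)*(-2) = -11/4 ≈ -2.7500)
t = -11/4 (t = -11/4*1 = -11/4 ≈ -2.7500)
C(-2, 3) + t*43 = 1 - 11/4*43 = 1 - 473/4 = -469/4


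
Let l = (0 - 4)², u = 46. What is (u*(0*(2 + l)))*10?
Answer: 0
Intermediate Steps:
l = 16 (l = (-4)² = 16)
(u*(0*(2 + l)))*10 = (46*(0*(2 + 16)))*10 = (46*(0*18))*10 = (46*0)*10 = 0*10 = 0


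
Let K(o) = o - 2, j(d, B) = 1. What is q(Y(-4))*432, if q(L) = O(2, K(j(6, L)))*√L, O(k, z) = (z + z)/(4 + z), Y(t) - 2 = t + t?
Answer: -288*I*√6 ≈ -705.45*I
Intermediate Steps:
K(o) = -2 + o
Y(t) = 2 + 2*t (Y(t) = 2 + (t + t) = 2 + 2*t)
O(k, z) = 2*z/(4 + z) (O(k, z) = (2*z)/(4 + z) = 2*z/(4 + z))
q(L) = -2*√L/3 (q(L) = (2*(-2 + 1)/(4 + (-2 + 1)))*√L = (2*(-1)/(4 - 1))*√L = (2*(-1)/3)*√L = (2*(-1)*(⅓))*√L = -2*√L/3)
q(Y(-4))*432 = -2*√(2 + 2*(-4))/3*432 = -2*√(2 - 8)/3*432 = -2*I*√6/3*432 = -288*I*√6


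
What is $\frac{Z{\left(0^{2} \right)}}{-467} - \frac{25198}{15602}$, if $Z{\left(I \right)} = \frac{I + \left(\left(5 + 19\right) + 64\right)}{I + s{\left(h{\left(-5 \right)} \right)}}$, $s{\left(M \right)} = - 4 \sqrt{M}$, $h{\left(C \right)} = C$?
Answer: $- \frac{12599}{7801} - \frac{22 i \sqrt{5}}{2335} \approx -1.615 - 0.021068 i$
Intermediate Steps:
$Z{\left(I \right)} = \frac{88 + I}{I - 4 i \sqrt{5}}$ ($Z{\left(I \right)} = \frac{I + \left(\left(5 + 19\right) + 64\right)}{I - 4 \sqrt{-5}} = \frac{I + \left(24 + 64\right)}{I - 4 i \sqrt{5}} = \frac{I + 88}{I - 4 i \sqrt{5}} = \frac{88 + I}{I - 4 i \sqrt{5}}$)
$\frac{Z{\left(0^{2} \right)}}{-467} - \frac{25198}{15602} = \frac{\frac{1}{0^{2} - 4 i \sqrt{5}} \left(88 + 0^{2}\right)}{-467} - \frac{25198}{15602} = \frac{88 + 0}{0 - 4 i \sqrt{5}} \left(- \frac{1}{467}\right) - \frac{12599}{7801} = \frac{1}{\left(-4\right) i \sqrt{5}} \cdot 88 \left(- \frac{1}{467}\right) - \frac{12599}{7801} = \frac{i \sqrt{5}}{20} \cdot 88 \left(- \frac{1}{467}\right) - \frac{12599}{7801} = \frac{22 i \sqrt{5}}{5} \left(- \frac{1}{467}\right) - \frac{12599}{7801} = - \frac{22 i \sqrt{5}}{2335} - \frac{12599}{7801} = - \frac{12599}{7801} - \frac{22 i \sqrt{5}}{2335}$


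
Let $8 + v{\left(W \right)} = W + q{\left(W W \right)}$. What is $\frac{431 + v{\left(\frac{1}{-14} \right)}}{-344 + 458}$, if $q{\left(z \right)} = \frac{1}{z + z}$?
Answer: $\frac{2431}{532} \approx 4.5695$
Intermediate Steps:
$q{\left(z \right)} = \frac{1}{2 z}$
$v{\left(W \right)} = -8 + W + \frac{1}{2 W^{2}}$ ($v{\left(W \right)} = -8 + \left(W + \frac{1}{2 W W}\right) = -8 + \left(W + \frac{1}{2 W^{2}}\right) = -8 + W + \frac{1}{2 W^{2}}$)
$\frac{431 + v{\left(\frac{1}{-14} \right)}}{-344 + 458} = \frac{431 + \left(-8 + \frac{1}{-14} + \frac{1}{2 \cdot \frac{1}{196}}\right)}{-344 + 458} = \frac{431 - \left(\frac{113}{14} - 98\right)}{114} = \left(431 - - \frac{1259}{14}\right) \frac{1}{114} = \left(431 + \frac{1259}{14}\right) \frac{1}{114} = \frac{7293}{14} \cdot \frac{1}{114} = \frac{2431}{532}$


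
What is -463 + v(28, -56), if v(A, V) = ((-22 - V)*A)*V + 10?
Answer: -53765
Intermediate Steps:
v(A, V) = 10 + A*V*(-22 - V) (v(A, V) = (A*(-22 - V))*V + 10 = A*V*(-22 - V) + 10 = 10 + A*V*(-22 - V))
-463 + v(28, -56) = -463 + (10 - 1*28*(-56)² - 22*28*(-56)) = -463 + (10 - 1*28*3136 + 34496) = -463 + (10 - 87808 + 34496) = -463 - 53302 = -53765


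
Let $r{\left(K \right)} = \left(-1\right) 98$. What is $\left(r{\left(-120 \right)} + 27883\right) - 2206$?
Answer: $25579$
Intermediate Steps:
$r{\left(K \right)} = -98$
$\left(r{\left(-120 \right)} + 27883\right) - 2206 = \left(-98 + 27883\right) - 2206 = 27785 - 2206 = 25579$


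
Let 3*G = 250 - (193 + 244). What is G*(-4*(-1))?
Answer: -748/3 ≈ -249.33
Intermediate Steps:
G = -187/3 (G = (250 - (193 + 244))/3 = (250 - 1*437)/3 = (250 - 437)/3 = (⅓)*(-187) = -187/3 ≈ -62.333)
G*(-4*(-1)) = -(-748)*(-1)/3 = -187/3*4 = -748/3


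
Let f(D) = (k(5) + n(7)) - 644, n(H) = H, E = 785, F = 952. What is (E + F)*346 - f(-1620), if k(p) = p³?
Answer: 601514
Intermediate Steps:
f(D) = -512 (f(D) = (5³ + 7) - 644 = (125 + 7) - 644 = 132 - 644 = -512)
(E + F)*346 - f(-1620) = (785 + 952)*346 - 1*(-512) = 1737*346 + 512 = 601002 + 512 = 601514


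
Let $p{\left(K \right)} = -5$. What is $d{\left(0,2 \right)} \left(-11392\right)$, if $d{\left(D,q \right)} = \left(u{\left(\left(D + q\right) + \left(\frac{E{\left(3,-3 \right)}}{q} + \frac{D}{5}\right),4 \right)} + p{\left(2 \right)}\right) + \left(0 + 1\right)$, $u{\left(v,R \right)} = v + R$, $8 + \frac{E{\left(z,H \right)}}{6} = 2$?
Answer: $182272$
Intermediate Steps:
$E{\left(z,H \right)} = -36$ ($E{\left(z,H \right)} = -48 + 6 \cdot 2 = -48 + 12 = -36$)
$u{\left(v,R \right)} = R + v$
$d{\left(D,q \right)} = q - \frac{36}{q} + \frac{6 D}{5}$ ($d{\left(D,q \right)} = \left(\left(4 + \left(\left(D + q\right) + \left(- \frac{36}{q} + \frac{D}{5}\right)\right)\right) - 5\right) + \left(0 + 1\right) = \left(\left(4 + \left(\left(D + q\right) + \left(- \frac{36}{q} + D \frac{1}{5}\right)\right)\right) - 5\right) + 1 = \left(\left(4 + \left(\left(D + q\right) + \left(- \frac{36}{q} + \frac{D}{5}\right)\right)\right) - 5\right) + 1 = \left(\left(4 + \left(q - \frac{36}{q} + \frac{6 D}{5}\right)\right) - 5\right) + 1 = \left(\left(4 + q - \frac{36}{q} + \frac{6 D}{5}\right) - 5\right) + 1 = \left(-1 + q - \frac{36}{q} + \frac{6 D}{5}\right) + 1 = q - \frac{36}{q} + \frac{6 D}{5}$)
$d{\left(0,2 \right)} \left(-11392\right) = \left(2 - \frac{36}{2} + \frac{6}{5} \cdot 0\right) \left(-11392\right) = \left(2 - 18 + 0\right) \left(-11392\right) = \left(-16\right) \left(-11392\right) = 182272$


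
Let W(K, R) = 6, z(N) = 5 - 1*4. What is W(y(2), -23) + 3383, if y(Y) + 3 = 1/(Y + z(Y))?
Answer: 3389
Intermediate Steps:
z(N) = 1 (z(N) = 5 - 4 = 1)
y(Y) = -3 + 1/(1 + Y) (y(Y) = -3 + 1/(Y + 1) = -3 + 1/(1 + Y))
W(y(2), -23) + 3383 = 6 + 3383 = 3389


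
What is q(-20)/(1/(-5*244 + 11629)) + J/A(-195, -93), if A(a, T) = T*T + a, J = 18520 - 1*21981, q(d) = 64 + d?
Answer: 3871894723/8454 ≈ 4.5800e+5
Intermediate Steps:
J = -3461 (J = 18520 - 21981 = -3461)
A(a, T) = a + T² (A(a, T) = T² + a = a + T²)
q(-20)/(1/(-5*244 + 11629)) + J/A(-195, -93) = (64 - 20)/(1/(-5*244 + 11629)) - 3461/(-195 + (-93)²) = 44/(1/(-1220 + 11629)) - 3461/(-195 + 8649) = 44/(1/10409) - 3461/8454 = 44/(1/10409) - 3461*1/8454 = 44*10409 - 3461/8454 = 457996 - 3461/8454 = 3871894723/8454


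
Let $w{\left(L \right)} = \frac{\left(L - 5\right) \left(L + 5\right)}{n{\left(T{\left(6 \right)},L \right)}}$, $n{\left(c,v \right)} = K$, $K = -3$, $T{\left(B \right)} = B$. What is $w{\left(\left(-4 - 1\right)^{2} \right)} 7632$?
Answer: $-1526400$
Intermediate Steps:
$n{\left(c,v \right)} = -3$
$w{\left(L \right)} = - \frac{\left(-5 + L\right) \left(5 + L\right)}{3}$ ($w{\left(L \right)} = \frac{\left(L - 5\right) \left(L + 5\right)}{-3} = \left(-5 + L\right) \left(5 + L\right) \left(- \frac{1}{3}\right) = - \frac{\left(-5 + L\right) \left(5 + L\right)}{3}$)
$w{\left(\left(-4 - 1\right)^{2} \right)} 7632 = \left(\frac{25}{3} - \frac{\left(\left(-4 - 1\right)^{2}\right)^{2}}{3}\right) 7632 = \left(\frac{25}{3} - \frac{\left(\left(-5\right)^{2}\right)^{2}}{3}\right) 7632 = \left(\frac{25}{3} - \frac{25^{2}}{3}\right) 7632 = \left(\frac{25}{3} - \frac{625}{3}\right) 7632 = \left(-200\right) 7632 = -1526400$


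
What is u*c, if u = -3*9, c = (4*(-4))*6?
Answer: 2592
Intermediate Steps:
c = -96 (c = -16*6 = -96)
u = -27
u*c = -27*(-96) = 2592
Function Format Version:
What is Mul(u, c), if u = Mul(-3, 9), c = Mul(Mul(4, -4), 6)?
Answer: 2592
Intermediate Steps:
c = -96 (c = Mul(-16, 6) = -96)
u = -27
Mul(u, c) = Mul(-27, -96) = 2592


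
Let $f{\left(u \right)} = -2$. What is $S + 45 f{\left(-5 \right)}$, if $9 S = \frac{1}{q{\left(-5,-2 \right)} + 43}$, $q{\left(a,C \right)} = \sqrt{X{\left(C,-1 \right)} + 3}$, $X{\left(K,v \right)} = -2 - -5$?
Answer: $- \frac{1492787}{16587} - \frac{\sqrt{6}}{16587} \approx -89.998$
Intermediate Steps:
$X{\left(K,v \right)} = 3$ ($X{\left(K,v \right)} = -2 + 5 = 3$)
$q{\left(a,C \right)} = \sqrt{6}$ ($q{\left(a,C \right)} = \sqrt{3 + 3} = \sqrt{6}$)
$S = \frac{1}{9 \left(43 + \sqrt{6}\right)}$ ($S = \frac{1}{9 \left(\sqrt{6} + 43\right)} = \frac{1}{9 \left(43 + \sqrt{6}\right)} \approx 0.0024447$)
$S + 45 f{\left(-5 \right)} = \left(\frac{43}{16587} - \frac{\sqrt{6}}{16587}\right) + 45 \left(-2\right) = \left(\frac{43}{16587} - \frac{\sqrt{6}}{16587}\right) - 90 = - \frac{1492787}{16587} - \frac{\sqrt{6}}{16587}$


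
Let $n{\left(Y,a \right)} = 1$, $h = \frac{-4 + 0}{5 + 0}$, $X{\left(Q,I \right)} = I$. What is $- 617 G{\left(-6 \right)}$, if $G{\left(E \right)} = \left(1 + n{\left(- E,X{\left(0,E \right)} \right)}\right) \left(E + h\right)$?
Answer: $\frac{41956}{5} \approx 8391.2$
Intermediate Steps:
$h = - \frac{4}{5} \approx -0.8$
$G{\left(E \right)} = - \frac{8}{5} + 2 E$ ($G{\left(E \right)} = \left(1 + 1\right) \left(E - \frac{4}{5}\right) = 2 \left(- \frac{4}{5} + E\right) = - \frac{8}{5} + 2 E$)
$- 617 G{\left(-6 \right)} = - 617 \left(- \frac{8}{5} + 2 \left(-6\right)\right) = - 617 \left(- \frac{8}{5} - 12\right) = \left(-617\right) \left(- \frac{68}{5}\right) = \frac{41956}{5}$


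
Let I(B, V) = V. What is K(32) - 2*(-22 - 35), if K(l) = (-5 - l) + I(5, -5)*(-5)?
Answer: 102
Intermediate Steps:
K(l) = 20 - l (K(l) = (-5 - l) - 5*(-5) = (-5 - l) + 25 = 20 - l)
K(32) - 2*(-22 - 35) = (20 - 1*32) - 2*(-22 - 35) = (20 - 32) - 2*(-57) = -12 + 114 = 102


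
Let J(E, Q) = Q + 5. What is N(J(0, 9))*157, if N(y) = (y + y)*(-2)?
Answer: -8792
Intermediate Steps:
J(E, Q) = 5 + Q
N(y) = -4*y (N(y) = (2*y)*(-2) = -4*y)
N(J(0, 9))*157 = -4*(5 + 9)*157 = -4*14*157 = -56*157 = -8792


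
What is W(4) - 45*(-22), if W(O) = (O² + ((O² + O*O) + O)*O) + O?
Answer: 1154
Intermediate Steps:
W(O) = O + O² + O*(O + 2*O²) (W(O) = (O² + ((O² + O²) + O)*O) + O = (O² + (2*O² + O)*O) + O = (O² + (O + 2*O²)*O) + O = (O² + O*(O + 2*O²)) + O = O + O² + O*(O + 2*O²))
W(4) - 45*(-22) = 4*(1 + 2*4 + 2*4²) - 45*(-22) = 4*(1 + 8 + 2*16) + 990 = 4*(1 + 8 + 32) + 990 = 4*41 + 990 = 164 + 990 = 1154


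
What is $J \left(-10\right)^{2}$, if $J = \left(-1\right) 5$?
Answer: $-500$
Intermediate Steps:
$J = -5$
$J \left(-10\right)^{2} = - 5 \left(-10\right)^{2} = \left(-5\right) 100 = -500$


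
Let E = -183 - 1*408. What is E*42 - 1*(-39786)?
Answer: 14964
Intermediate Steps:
E = -591 (E = -183 - 408 = -591)
E*42 - 1*(-39786) = -591*42 - 1*(-39786) = -24822 + 39786 = 14964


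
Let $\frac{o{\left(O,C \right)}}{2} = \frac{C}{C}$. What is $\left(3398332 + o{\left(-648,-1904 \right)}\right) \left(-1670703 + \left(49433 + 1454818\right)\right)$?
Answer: $-565659490968$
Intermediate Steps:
$o{\left(O,C \right)} = 2$ ($o{\left(O,C \right)} = 2 \frac{C}{C} = 2 \cdot 1 = 2$)
$\left(3398332 + o{\left(-648,-1904 \right)}\right) \left(-1670703 + \left(49433 + 1454818\right)\right) = \left(3398332 + 2\right) \left(-1670703 + \left(49433 + 1454818\right)\right) = 3398334 \left(-1670703 + 1504251\right) = 3398334 \left(-166452\right) = -565659490968$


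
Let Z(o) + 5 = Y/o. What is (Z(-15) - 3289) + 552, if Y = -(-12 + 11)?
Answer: -41131/15 ≈ -2742.1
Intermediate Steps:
Y = 1 (Y = -1*(-1) = 1)
Z(o) = -5 + 1/o
(Z(-15) - 3289) + 552 = ((-5 + 1/(-15)) - 3289) + 552 = ((-5 - 1/15) - 3289) + 552 = (-76/15 - 3289) + 552 = -49411/15 + 552 = -41131/15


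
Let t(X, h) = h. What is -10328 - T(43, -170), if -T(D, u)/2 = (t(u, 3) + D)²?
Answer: -6096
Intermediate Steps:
T(D, u) = -2*(3 + D)²
-10328 - T(43, -170) = -10328 - (-2)*(3 + 43)² = -10328 - (-2)*46² = -10328 - (-2)*2116 = -10328 - 1*(-4232) = -10328 + 4232 = -6096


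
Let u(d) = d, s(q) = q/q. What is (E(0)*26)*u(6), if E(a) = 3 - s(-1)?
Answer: 312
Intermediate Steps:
s(q) = 1
E(a) = 2 (E(a) = 3 - 1*1 = 3 - 1 = 2)
(E(0)*26)*u(6) = (2*26)*6 = 52*6 = 312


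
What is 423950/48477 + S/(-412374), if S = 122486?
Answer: 9382677971/1110591911 ≈ 8.4484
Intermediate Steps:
423950/48477 + S/(-412374) = 423950/48477 + 122486/(-412374) = 423950*(1/48477) + 122486*(-1/412374) = 423950/48477 - 61243/206187 = 9382677971/1110591911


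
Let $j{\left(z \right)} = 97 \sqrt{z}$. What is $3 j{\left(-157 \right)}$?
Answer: $291 i \sqrt{157} \approx 3646.2 i$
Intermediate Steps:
$3 j{\left(-157 \right)} = 3 \cdot 97 \sqrt{-157} = 3 \cdot 97 i \sqrt{157} = 291 i \sqrt{157}$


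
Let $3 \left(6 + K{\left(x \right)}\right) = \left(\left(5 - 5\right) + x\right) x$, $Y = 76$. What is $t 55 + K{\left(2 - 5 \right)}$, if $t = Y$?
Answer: $4177$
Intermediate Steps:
$t = 76$
$K{\left(x \right)} = -6 + \frac{x^{2}}{3}$ ($K{\left(x \right)} = -6 + \frac{\left(\left(5 - 5\right) + x\right) x}{3} = -6 + \frac{\left(0 + x\right) x}{3} = -6 + \frac{x x}{3} = -6 + \frac{x^{2}}{3}$)
$t 55 + K{\left(2 - 5 \right)} = 76 \cdot 55 - \left(6 - \frac{\left(2 - 5\right)^{2}}{3}\right) = 4180 - \left(6 - \frac{\left(2 - 5\right)^{2}}{3}\right) = 4180 - \left(6 - \frac{\left(-3\right)^{2}}{3}\right) = 4180 + \left(-6 + \frac{1}{3} \cdot 9\right) = 4180 + \left(-6 + 3\right) = 4180 - 3 = 4177$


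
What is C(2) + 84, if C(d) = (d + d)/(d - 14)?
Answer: 251/3 ≈ 83.667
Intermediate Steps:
C(d) = 2*d/(-14 + d) (C(d) = (2*d)/(-14 + d) = 2*d/(-14 + d))
C(2) + 84 = 2*2/(-14 + 2) + 84 = 2*2/(-12) + 84 = 2*2*(-1/12) + 84 = -⅓ + 84 = 251/3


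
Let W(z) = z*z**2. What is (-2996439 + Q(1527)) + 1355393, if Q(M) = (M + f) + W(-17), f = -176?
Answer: -1644608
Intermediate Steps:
W(z) = z**3
Q(M) = -5089 + M (Q(M) = (M - 176) + (-17)**3 = (-176 + M) - 4913 = -5089 + M)
(-2996439 + Q(1527)) + 1355393 = (-2996439 + (-5089 + 1527)) + 1355393 = (-2996439 - 3562) + 1355393 = -3000001 + 1355393 = -1644608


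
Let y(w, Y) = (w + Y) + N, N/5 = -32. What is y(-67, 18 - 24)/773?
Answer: -233/773 ≈ -0.30142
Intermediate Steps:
N = -160 (N = 5*(-32) = -160)
y(w, Y) = -160 + Y + w (y(w, Y) = (w + Y) - 160 = (Y + w) - 160 = -160 + Y + w)
y(-67, 18 - 24)/773 = (-160 + (18 - 24) - 67)/773 = (-160 - 6 - 67)*(1/773) = -233*1/773 = -233/773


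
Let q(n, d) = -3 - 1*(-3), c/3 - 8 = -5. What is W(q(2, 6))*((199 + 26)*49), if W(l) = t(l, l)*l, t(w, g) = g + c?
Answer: 0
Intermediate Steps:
c = 9 (c = 24 + 3*(-5) = 24 - 15 = 9)
t(w, g) = 9 + g (t(w, g) = g + 9 = 9 + g)
q(n, d) = 0 (q(n, d) = -3 + 3 = 0)
W(l) = l*(9 + l) (W(l) = (9 + l)*l = l*(9 + l))
W(q(2, 6))*((199 + 26)*49) = (0*(9 + 0))*((199 + 26)*49) = (0*9)*(225*49) = 0*11025 = 0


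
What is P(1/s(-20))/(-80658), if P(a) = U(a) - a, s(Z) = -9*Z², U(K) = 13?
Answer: -46801/290368800 ≈ -0.00016118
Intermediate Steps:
P(a) = 13 - a
P(1/s(-20))/(-80658) = (13 - 1/((-9*(-20)²)))/(-80658) = (13 - 1/((-9*400)))*(-1/80658) = (13 - 1/(-3600))*(-1/80658) = (13 - 1*(-1/3600))*(-1/80658) = (13 + 1/3600)*(-1/80658) = (46801/3600)*(-1/80658) = -46801/290368800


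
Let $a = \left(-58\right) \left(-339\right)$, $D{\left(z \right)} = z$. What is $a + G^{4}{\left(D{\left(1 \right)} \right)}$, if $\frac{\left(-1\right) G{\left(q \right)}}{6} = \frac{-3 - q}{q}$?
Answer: $351438$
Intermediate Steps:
$G{\left(q \right)} = - \frac{6 \left(-3 - q\right)}{q}$ ($G{\left(q \right)} = - 6 \frac{-3 - q}{q} = - \frac{6 \left(-3 - q\right)}{q}$)
$a = 19662$
$a + G^{4}{\left(D{\left(1 \right)} \right)} = 19662 + \left(6 + \frac{18}{1}\right)^{4} = 19662 + \left(6 + 18 \cdot 1\right)^{4} = 19662 + \left(6 + 18\right)^{4} = 19662 + 24^{4} = 19662 + 331776 = 351438$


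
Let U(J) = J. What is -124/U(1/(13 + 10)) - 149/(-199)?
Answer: -567399/199 ≈ -2851.3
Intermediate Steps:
-124/U(1/(13 + 10)) - 149/(-199) = -124/(1/(13 + 10)) - 149/(-199) = -124/(1/23) - 149*(-1/199) = -124/1/23 + 149/199 = -124*23 + 149/199 = -2852 + 149/199 = -567399/199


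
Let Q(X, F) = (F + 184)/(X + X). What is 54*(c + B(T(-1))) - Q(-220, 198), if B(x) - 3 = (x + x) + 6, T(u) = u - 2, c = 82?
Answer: 1009991/220 ≈ 4590.9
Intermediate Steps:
Q(X, F) = (184 + F)/(2*X) (Q(X, F) = (184 + F)/((2*X)) = (184 + F)*(1/(2*X)) = (184 + F)/(2*X))
T(u) = -2 + u
B(x) = 9 + 2*x (B(x) = 3 + ((x + x) + 6) = 3 + (2*x + 6) = 3 + (6 + 2*x) = 9 + 2*x)
54*(c + B(T(-1))) - Q(-220, 198) = 54*(82 + (9 + 2*(-2 - 1))) - (184 + 198)/(2*(-220)) = 54*(82 + (9 + 2*(-3))) - (-1)*382/(2*220) = 54*(82 + (9 - 6)) - 1*(-191/220) = 54*(82 + 3) + 191/220 = 54*85 + 191/220 = 4590 + 191/220 = 1009991/220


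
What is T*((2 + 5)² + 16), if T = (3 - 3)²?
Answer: 0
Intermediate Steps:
T = 0 (T = 0² = 0)
T*((2 + 5)² + 16) = 0*((2 + 5)² + 16) = 0*(7² + 16) = 0*(49 + 16) = 0*65 = 0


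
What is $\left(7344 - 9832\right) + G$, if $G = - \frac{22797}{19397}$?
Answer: $- \frac{2840149}{1141} \approx -2489.2$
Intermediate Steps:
$G = - \frac{1341}{1141}$ ($G = \left(-22797\right) \frac{1}{19397} = - \frac{1341}{1141} \approx -1.1753$)
$\left(7344 - 9832\right) + G = \left(7344 - 9832\right) - \frac{1341}{1141} = -2488 - \frac{1341}{1141} = - \frac{2840149}{1141}$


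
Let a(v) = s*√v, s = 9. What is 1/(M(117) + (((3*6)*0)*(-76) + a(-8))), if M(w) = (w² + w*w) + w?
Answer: 3055/83997297 - 2*I*√2/83997297 ≈ 3.637e-5 - 3.3673e-8*I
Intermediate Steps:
M(w) = w + 2*w² (M(w) = (w² + w²) + w = 2*w² + w = w + 2*w²)
a(v) = 9*√v
1/(M(117) + (((3*6)*0)*(-76) + a(-8))) = 1/(117*(1 + 2*117) + (((3*6)*0)*(-76) + 9*√(-8))) = 1/(117*(1 + 234) + ((18*0)*(-76) + 9*(2*I*√2))) = 1/(117*235 + (0*(-76) + 18*I*√2)) = 1/(27495 + (0 + 18*I*√2)) = 1/(27495 + 18*I*√2)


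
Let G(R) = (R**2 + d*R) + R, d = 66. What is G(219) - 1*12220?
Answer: 50414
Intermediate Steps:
G(R) = R**2 + 67*R (G(R) = (R**2 + 66*R) + R = R**2 + 67*R)
G(219) - 1*12220 = 219*(67 + 219) - 1*12220 = 219*286 - 12220 = 62634 - 12220 = 50414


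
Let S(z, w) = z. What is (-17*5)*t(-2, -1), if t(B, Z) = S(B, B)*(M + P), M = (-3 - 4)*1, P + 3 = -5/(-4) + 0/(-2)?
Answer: -2975/2 ≈ -1487.5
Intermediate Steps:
P = -7/4 (P = -3 + (-5/(-4) + 0/(-2)) = -3 + (-5*(-¼) + 0*(-½)) = -3 + (5/4 + 0) = -3 + 5/4 = -7/4 ≈ -1.7500)
M = -7 (M = -7*1 = -7)
t(B, Z) = -35*B/4 (t(B, Z) = B*(-7 - 7/4) = B*(-35/4) = -35*B/4)
(-17*5)*t(-2, -1) = (-17*5)*(-35/4*(-2)) = -85*35/2 = -2975/2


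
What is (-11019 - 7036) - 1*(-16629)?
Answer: -1426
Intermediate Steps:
(-11019 - 7036) - 1*(-16629) = -18055 + 16629 = -1426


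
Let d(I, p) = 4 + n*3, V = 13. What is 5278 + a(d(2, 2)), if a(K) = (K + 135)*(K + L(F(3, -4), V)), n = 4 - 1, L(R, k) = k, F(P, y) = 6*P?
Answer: 9126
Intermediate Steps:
n = 3
d(I, p) = 13 (d(I, p) = 4 + 3*3 = 4 + 9 = 13)
a(K) = (13 + K)*(135 + K) (a(K) = (K + 135)*(K + 13) = (135 + K)*(13 + K) = (13 + K)*(135 + K))
5278 + a(d(2, 2)) = 5278 + (1755 + 13² + 148*13) = 5278 + (1755 + 169 + 1924) = 5278 + 3848 = 9126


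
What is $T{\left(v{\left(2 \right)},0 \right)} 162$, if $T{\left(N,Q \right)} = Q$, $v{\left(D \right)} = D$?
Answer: $0$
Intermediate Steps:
$T{\left(v{\left(2 \right)},0 \right)} 162 = 0 \cdot 162 = 0$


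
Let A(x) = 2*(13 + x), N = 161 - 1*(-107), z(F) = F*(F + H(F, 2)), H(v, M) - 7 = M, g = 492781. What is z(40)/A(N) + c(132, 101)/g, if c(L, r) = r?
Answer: 482953761/138471461 ≈ 3.4878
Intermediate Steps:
H(v, M) = 7 + M
z(F) = F*(9 + F) (z(F) = F*(F + (7 + 2)) = F*(F + 9) = F*(9 + F))
N = 268 (N = 161 + 107 = 268)
A(x) = 26 + 2*x
z(40)/A(N) + c(132, 101)/g = (40*(9 + 40))/(26 + 2*268) + 101/492781 = (40*49)/(26 + 536) + 101*(1/492781) = 1960/562 + 101/492781 = 1960*(1/562) + 101/492781 = 980/281 + 101/492781 = 482953761/138471461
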